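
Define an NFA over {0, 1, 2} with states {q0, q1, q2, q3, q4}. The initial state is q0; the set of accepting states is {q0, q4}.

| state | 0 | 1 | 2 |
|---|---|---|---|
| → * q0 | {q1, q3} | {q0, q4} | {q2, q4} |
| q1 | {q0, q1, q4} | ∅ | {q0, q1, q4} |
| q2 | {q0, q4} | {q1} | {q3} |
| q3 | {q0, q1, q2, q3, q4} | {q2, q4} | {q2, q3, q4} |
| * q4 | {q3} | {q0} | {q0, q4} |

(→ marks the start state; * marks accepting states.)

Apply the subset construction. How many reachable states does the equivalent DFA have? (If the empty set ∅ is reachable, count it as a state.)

12

Start state of the DFA: {q0}.
{q0} --0--> {q1, q3}  [new]
{q0} --1--> {q0, q4}  [new]
{q0} --2--> {q2, q4}  [new]
{q1, q3} --0--> {q0, q1, q2, q3, q4}  [new]
{q1, q3} --1--> {q2, q4}  [seen]
{q1, q3} --2--> {q0, q1, q2, q3, q4}  [seen]
{q0, q4} --0--> {q1, q3}  [seen]
{q0, q4} --1--> {q0, q4}  [seen]
{q0, q4} --2--> {q0, q2, q4}  [new]
{q2, q4} --0--> {q0, q3, q4}  [new]
{q2, q4} --1--> {q0, q1}  [new]
{q2, q4} --2--> {q0, q3, q4}  [seen]
{q0, q1, q2, q3, q4} --0--> {q0, q1, q2, q3, q4}  [seen]
{q0, q1, q2, q3, q4} --1--> {q0, q1, q2, q4}  [new]
{q0, q1, q2, q3, q4} --2--> {q0, q1, q2, q3, q4}  [seen]
{q0, q2, q4} --0--> {q0, q1, q3, q4}  [new]
{q0, q2, q4} --1--> {q0, q1, q4}  [new]
{q0, q2, q4} --2--> {q0, q2, q3, q4}  [new]
{q0, q3, q4} --0--> {q0, q1, q2, q3, q4}  [seen]
{q0, q3, q4} --1--> {q0, q2, q4}  [seen]
{q0, q3, q4} --2--> {q0, q2, q3, q4}  [seen]
{q0, q1} --0--> {q0, q1, q3, q4}  [seen]
{q0, q1} --1--> {q0, q4}  [seen]
{q0, q1} --2--> {q0, q1, q2, q4}  [seen]
{q0, q1, q2, q4} --0--> {q0, q1, q3, q4}  [seen]
{q0, q1, q2, q4} --1--> {q0, q1, q4}  [seen]
{q0, q1, q2, q4} --2--> {q0, q1, q2, q3, q4}  [seen]
{q0, q1, q3, q4} --0--> {q0, q1, q2, q3, q4}  [seen]
{q0, q1, q3, q4} --1--> {q0, q2, q4}  [seen]
{q0, q1, q3, q4} --2--> {q0, q1, q2, q3, q4}  [seen]
{q0, q1, q4} --0--> {q0, q1, q3, q4}  [seen]
{q0, q1, q4} --1--> {q0, q4}  [seen]
{q0, q1, q4} --2--> {q0, q1, q2, q4}  [seen]
{q0, q2, q3, q4} --0--> {q0, q1, q2, q3, q4}  [seen]
{q0, q2, q3, q4} --1--> {q0, q1, q2, q4}  [seen]
{q0, q2, q3, q4} --2--> {q0, q2, q3, q4}  [seen]
Reachable DFA states: {q0}, {q1, q3}, {q0, q4}, {q2, q4}, {q0, q1, q2, q3, q4}, {q0, q2, q4}, {q0, q3, q4}, {q0, q1}, {q0, q1, q2, q4}, {q0, q1, q3, q4}, {q0, q1, q4}, {q0, q2, q3, q4}.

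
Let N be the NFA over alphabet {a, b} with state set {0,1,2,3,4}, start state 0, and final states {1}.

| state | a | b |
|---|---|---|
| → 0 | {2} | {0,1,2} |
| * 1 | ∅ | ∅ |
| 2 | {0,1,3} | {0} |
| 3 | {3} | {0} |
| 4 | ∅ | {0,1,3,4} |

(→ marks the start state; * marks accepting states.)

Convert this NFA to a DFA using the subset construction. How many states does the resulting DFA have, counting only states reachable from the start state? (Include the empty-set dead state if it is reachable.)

6

Start state of the DFA: {0}.
{0} --a--> {2}  [new]
{0} --b--> {0,1,2}  [new]
{2} --a--> {0,1,3}  [new]
{2} --b--> {0}  [seen]
{0,1,2} --a--> {0,1,2,3}  [new]
{0,1,2} --b--> {0,1,2}  [seen]
{0,1,3} --a--> {2,3}  [new]
{0,1,3} --b--> {0,1,2}  [seen]
{0,1,2,3} --a--> {0,1,2,3}  [seen]
{0,1,2,3} --b--> {0,1,2}  [seen]
{2,3} --a--> {0,1,3}  [seen]
{2,3} --b--> {0}  [seen]
Reachable DFA states: {0}, {2}, {0,1,2}, {0,1,3}, {0,1,2,3}, {2,3}.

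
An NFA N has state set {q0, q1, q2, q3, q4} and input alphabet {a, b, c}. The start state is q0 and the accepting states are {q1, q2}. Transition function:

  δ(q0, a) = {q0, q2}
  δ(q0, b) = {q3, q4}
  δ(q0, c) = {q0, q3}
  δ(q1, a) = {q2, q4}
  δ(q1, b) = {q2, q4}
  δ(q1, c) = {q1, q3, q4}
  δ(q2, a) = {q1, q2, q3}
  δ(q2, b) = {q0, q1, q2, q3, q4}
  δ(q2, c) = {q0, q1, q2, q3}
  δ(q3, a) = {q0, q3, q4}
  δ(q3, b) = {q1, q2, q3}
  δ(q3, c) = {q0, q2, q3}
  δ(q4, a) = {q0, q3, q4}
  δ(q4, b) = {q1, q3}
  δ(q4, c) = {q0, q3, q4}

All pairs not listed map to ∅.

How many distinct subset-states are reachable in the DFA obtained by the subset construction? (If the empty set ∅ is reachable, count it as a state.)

Start state of the DFA: {q0}.
{q0} --a--> {q0, q2}  [new]
{q0} --b--> {q3, q4}  [new]
{q0} --c--> {q0, q3}  [new]
{q0, q2} --a--> {q0, q1, q2, q3}  [new]
{q0, q2} --b--> {q0, q1, q2, q3, q4}  [new]
{q0, q2} --c--> {q0, q1, q2, q3}  [seen]
{q3, q4} --a--> {q0, q3, q4}  [new]
{q3, q4} --b--> {q1, q2, q3}  [new]
{q3, q4} --c--> {q0, q2, q3, q4}  [new]
{q0, q3} --a--> {q0, q2, q3, q4}  [seen]
{q0, q3} --b--> {q1, q2, q3, q4}  [new]
{q0, q3} --c--> {q0, q2, q3}  [new]
{q0, q1, q2, q3} --a--> {q0, q1, q2, q3, q4}  [seen]
{q0, q1, q2, q3} --b--> {q0, q1, q2, q3, q4}  [seen]
{q0, q1, q2, q3} --c--> {q0, q1, q2, q3, q4}  [seen]
{q0, q1, q2, q3, q4} --a--> {q0, q1, q2, q3, q4}  [seen]
{q0, q1, q2, q3, q4} --b--> {q0, q1, q2, q3, q4}  [seen]
{q0, q1, q2, q3, q4} --c--> {q0, q1, q2, q3, q4}  [seen]
{q0, q3, q4} --a--> {q0, q2, q3, q4}  [seen]
{q0, q3, q4} --b--> {q1, q2, q3, q4}  [seen]
{q0, q3, q4} --c--> {q0, q2, q3, q4}  [seen]
{q1, q2, q3} --a--> {q0, q1, q2, q3, q4}  [seen]
{q1, q2, q3} --b--> {q0, q1, q2, q3, q4}  [seen]
{q1, q2, q3} --c--> {q0, q1, q2, q3, q4}  [seen]
{q0, q2, q3, q4} --a--> {q0, q1, q2, q3, q4}  [seen]
{q0, q2, q3, q4} --b--> {q0, q1, q2, q3, q4}  [seen]
{q0, q2, q3, q4} --c--> {q0, q1, q2, q3, q4}  [seen]
{q1, q2, q3, q4} --a--> {q0, q1, q2, q3, q4}  [seen]
{q1, q2, q3, q4} --b--> {q0, q1, q2, q3, q4}  [seen]
{q1, q2, q3, q4} --c--> {q0, q1, q2, q3, q4}  [seen]
{q0, q2, q3} --a--> {q0, q1, q2, q3, q4}  [seen]
{q0, q2, q3} --b--> {q0, q1, q2, q3, q4}  [seen]
{q0, q2, q3} --c--> {q0, q1, q2, q3}  [seen]
Reachable DFA states: {q0}, {q0, q2}, {q3, q4}, {q0, q3}, {q0, q1, q2, q3}, {q0, q1, q2, q3, q4}, {q0, q3, q4}, {q1, q2, q3}, {q0, q2, q3, q4}, {q1, q2, q3, q4}, {q0, q2, q3}.

11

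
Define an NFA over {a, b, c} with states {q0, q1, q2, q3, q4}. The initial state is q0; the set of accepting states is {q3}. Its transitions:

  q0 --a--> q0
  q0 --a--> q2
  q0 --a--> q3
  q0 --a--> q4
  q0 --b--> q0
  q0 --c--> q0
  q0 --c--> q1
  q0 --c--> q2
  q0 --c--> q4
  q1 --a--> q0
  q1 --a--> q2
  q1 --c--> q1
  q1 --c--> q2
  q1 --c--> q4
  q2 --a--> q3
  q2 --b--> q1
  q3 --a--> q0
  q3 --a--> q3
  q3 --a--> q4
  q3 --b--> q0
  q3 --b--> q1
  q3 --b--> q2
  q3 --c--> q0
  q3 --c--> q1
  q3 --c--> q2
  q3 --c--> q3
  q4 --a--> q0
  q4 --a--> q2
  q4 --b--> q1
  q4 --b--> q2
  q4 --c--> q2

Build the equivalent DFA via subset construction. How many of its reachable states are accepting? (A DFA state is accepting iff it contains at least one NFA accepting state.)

2

Start state of the DFA: {q0}.
{q0} --a--> {q0, q2, q3, q4}  [new]
{q0} --b--> {q0}  [seen]
{q0} --c--> {q0, q1, q2, q4}  [new]
{q0, q2, q3, q4} --a--> {q0, q2, q3, q4}  [seen]
{q0, q2, q3, q4} --b--> {q0, q1, q2}  [new]
{q0, q2, q3, q4} --c--> {q0, q1, q2, q3, q4}  [new]
{q0, q1, q2, q4} --a--> {q0, q2, q3, q4}  [seen]
{q0, q1, q2, q4} --b--> {q0, q1, q2}  [seen]
{q0, q1, q2, q4} --c--> {q0, q1, q2, q4}  [seen]
{q0, q1, q2} --a--> {q0, q2, q3, q4}  [seen]
{q0, q1, q2} --b--> {q0, q1}  [new]
{q0, q1, q2} --c--> {q0, q1, q2, q4}  [seen]
{q0, q1, q2, q3, q4} --a--> {q0, q2, q3, q4}  [seen]
{q0, q1, q2, q3, q4} --b--> {q0, q1, q2}  [seen]
{q0, q1, q2, q3, q4} --c--> {q0, q1, q2, q3, q4}  [seen]
{q0, q1} --a--> {q0, q2, q3, q4}  [seen]
{q0, q1} --b--> {q0}  [seen]
{q0, q1} --c--> {q0, q1, q2, q4}  [seen]
Reachable DFA states: {q0}, {q0, q2, q3, q4}, {q0, q1, q2, q4}, {q0, q1, q2}, {q0, q1, q2, q3, q4}, {q0, q1}.
Accepting DFA states (contain an NFA accepting state): {q0, q2, q3, q4}, {q0, q1, q2, q3, q4}.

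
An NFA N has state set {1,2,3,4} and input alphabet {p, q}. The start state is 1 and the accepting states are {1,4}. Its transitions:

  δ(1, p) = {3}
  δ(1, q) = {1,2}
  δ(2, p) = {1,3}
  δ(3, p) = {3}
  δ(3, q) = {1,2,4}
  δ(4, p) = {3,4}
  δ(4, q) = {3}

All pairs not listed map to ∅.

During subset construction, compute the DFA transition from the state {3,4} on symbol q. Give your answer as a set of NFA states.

δ(3,q) = {1,2,4}; δ(4,q) = {3}.
Union: {1,2,3,4}.

{1,2,3,4}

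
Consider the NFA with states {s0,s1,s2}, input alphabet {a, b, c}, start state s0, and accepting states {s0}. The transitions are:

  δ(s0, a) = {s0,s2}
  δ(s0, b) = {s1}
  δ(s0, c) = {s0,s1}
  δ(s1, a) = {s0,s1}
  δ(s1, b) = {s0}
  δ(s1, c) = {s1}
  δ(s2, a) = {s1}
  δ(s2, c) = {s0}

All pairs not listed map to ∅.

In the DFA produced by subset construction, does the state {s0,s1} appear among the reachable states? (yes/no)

yes

Start state of the DFA: {s0}.
{s0} --a--> {s0,s2}  [new]
{s0} --b--> {s1}  [new]
{s0} --c--> {s0,s1}  [new]
{s0,s2} --a--> {s0,s1,s2}  [new]
{s0,s2} --b--> {s1}  [seen]
{s0,s2} --c--> {s0,s1}  [seen]
{s1} --a--> {s0,s1}  [seen]
{s1} --b--> {s0}  [seen]
{s1} --c--> {s1}  [seen]
{s0,s1} --a--> {s0,s1,s2}  [seen]
{s0,s1} --b--> {s0,s1}  [seen]
{s0,s1} --c--> {s0,s1}  [seen]
{s0,s1,s2} --a--> {s0,s1,s2}  [seen]
{s0,s1,s2} --b--> {s0,s1}  [seen]
{s0,s1,s2} --c--> {s0,s1}  [seen]
Reachable DFA states: {s0}, {s0,s2}, {s1}, {s0,s1}, {s0,s1,s2}.
{s0,s1} is among them.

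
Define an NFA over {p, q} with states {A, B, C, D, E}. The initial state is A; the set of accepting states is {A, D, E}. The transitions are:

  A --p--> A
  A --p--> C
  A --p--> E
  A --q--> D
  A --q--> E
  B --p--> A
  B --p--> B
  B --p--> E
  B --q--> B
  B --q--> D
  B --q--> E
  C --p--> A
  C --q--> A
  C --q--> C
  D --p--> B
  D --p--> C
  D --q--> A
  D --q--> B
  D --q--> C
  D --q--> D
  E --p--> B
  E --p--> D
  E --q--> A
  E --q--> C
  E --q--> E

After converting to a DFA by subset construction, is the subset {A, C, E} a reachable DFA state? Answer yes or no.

Start state of the DFA: {A}.
{A} --p--> {A, C, E}  [new]
{A} --q--> {D, E}  [new]
{A, C, E} --p--> {A, B, C, D, E}  [new]
{A, C, E} --q--> {A, C, D, E}  [new]
{D, E} --p--> {B, C, D}  [new]
{D, E} --q--> {A, B, C, D, E}  [seen]
{A, B, C, D, E} --p--> {A, B, C, D, E}  [seen]
{A, B, C, D, E} --q--> {A, B, C, D, E}  [seen]
{A, C, D, E} --p--> {A, B, C, D, E}  [seen]
{A, C, D, E} --q--> {A, B, C, D, E}  [seen]
{B, C, D} --p--> {A, B, C, E}  [new]
{B, C, D} --q--> {A, B, C, D, E}  [seen]
{A, B, C, E} --p--> {A, B, C, D, E}  [seen]
{A, B, C, E} --q--> {A, B, C, D, E}  [seen]
Reachable DFA states: {A}, {A, C, E}, {D, E}, {A, B, C, D, E}, {A, C, D, E}, {B, C, D}, {A, B, C, E}.
{A, C, E} is among them.

yes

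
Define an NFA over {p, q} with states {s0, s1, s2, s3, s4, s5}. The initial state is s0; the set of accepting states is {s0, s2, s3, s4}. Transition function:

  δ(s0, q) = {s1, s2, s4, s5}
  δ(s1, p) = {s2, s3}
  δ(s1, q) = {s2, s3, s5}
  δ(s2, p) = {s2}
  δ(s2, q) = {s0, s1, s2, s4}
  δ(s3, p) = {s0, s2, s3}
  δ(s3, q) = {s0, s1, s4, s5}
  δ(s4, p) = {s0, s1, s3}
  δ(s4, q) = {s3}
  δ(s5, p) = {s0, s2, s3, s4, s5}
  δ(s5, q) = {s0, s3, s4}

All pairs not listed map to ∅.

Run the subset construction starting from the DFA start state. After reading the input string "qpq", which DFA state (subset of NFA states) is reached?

Start: {s0}.
δ(s0,q) = {s1, s2, s4, s5}.
Union: {s1, s2, s4, s5}.
After q: {s1, s2, s4, s5}.
δ(s1,p) = {s2, s3}; δ(s2,p) = {s2}; δ(s4,p) = {s0, s1, s3}; δ(s5,p) = {s0, s2, s3, s4, s5}.
Union: {s0, s1, s2, s3, s4, s5}.
After p: {s0, s1, s2, s3, s4, s5}.
δ(s0,q) = {s1, s2, s4, s5}; δ(s1,q) = {s2, s3, s5}; δ(s2,q) = {s0, s1, s2, s4}; δ(s3,q) = {s0, s1, s4, s5}; δ(s4,q) = {s3}; δ(s5,q) = {s0, s3, s4}.
Union: {s0, s1, s2, s3, s4, s5}.
After q: {s0, s1, s2, s3, s4, s5}.

{s0, s1, s2, s3, s4, s5}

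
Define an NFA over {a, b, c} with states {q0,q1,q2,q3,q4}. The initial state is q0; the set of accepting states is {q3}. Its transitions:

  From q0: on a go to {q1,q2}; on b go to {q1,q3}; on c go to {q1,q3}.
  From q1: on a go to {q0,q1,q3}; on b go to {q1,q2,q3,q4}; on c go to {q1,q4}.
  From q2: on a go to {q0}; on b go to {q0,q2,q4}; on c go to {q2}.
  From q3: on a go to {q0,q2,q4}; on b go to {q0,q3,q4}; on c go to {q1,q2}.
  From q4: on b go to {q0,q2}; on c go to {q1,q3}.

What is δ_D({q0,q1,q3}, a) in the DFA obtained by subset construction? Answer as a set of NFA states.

{q0,q1,q2,q3,q4}

δ(q0,a) = {q1,q2}; δ(q1,a) = {q0,q1,q3}; δ(q3,a) = {q0,q2,q4}.
Union: {q0,q1,q2,q3,q4}.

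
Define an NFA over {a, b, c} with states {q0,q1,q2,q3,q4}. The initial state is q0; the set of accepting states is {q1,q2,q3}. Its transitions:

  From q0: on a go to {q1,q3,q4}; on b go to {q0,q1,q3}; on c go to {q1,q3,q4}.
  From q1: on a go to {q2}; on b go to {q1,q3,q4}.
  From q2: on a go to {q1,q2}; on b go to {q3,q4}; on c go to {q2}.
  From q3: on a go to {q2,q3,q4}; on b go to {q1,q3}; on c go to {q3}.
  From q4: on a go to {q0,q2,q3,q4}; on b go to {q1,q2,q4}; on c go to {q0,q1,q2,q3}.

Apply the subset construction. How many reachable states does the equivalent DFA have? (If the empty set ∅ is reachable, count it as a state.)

8

Start state of the DFA: {q0}.
{q0} --a--> {q1,q3,q4}  [new]
{q0} --b--> {q0,q1,q3}  [new]
{q0} --c--> {q1,q3,q4}  [seen]
{q1,q3,q4} --a--> {q0,q2,q3,q4}  [new]
{q1,q3,q4} --b--> {q1,q2,q3,q4}  [new]
{q1,q3,q4} --c--> {q0,q1,q2,q3}  [new]
{q0,q1,q3} --a--> {q1,q2,q3,q4}  [seen]
{q0,q1,q3} --b--> {q0,q1,q3,q4}  [new]
{q0,q1,q3} --c--> {q1,q3,q4}  [seen]
{q0,q2,q3,q4} --a--> {q0,q1,q2,q3,q4}  [new]
{q0,q2,q3,q4} --b--> {q0,q1,q2,q3,q4}  [seen]
{q0,q2,q3,q4} --c--> {q0,q1,q2,q3,q4}  [seen]
{q1,q2,q3,q4} --a--> {q0,q1,q2,q3,q4}  [seen]
{q1,q2,q3,q4} --b--> {q1,q2,q3,q4}  [seen]
{q1,q2,q3,q4} --c--> {q0,q1,q2,q3}  [seen]
{q0,q1,q2,q3} --a--> {q1,q2,q3,q4}  [seen]
{q0,q1,q2,q3} --b--> {q0,q1,q3,q4}  [seen]
{q0,q1,q2,q3} --c--> {q1,q2,q3,q4}  [seen]
{q0,q1,q3,q4} --a--> {q0,q1,q2,q3,q4}  [seen]
{q0,q1,q3,q4} --b--> {q0,q1,q2,q3,q4}  [seen]
{q0,q1,q3,q4} --c--> {q0,q1,q2,q3,q4}  [seen]
{q0,q1,q2,q3,q4} --a--> {q0,q1,q2,q3,q4}  [seen]
{q0,q1,q2,q3,q4} --b--> {q0,q1,q2,q3,q4}  [seen]
{q0,q1,q2,q3,q4} --c--> {q0,q1,q2,q3,q4}  [seen]
Reachable DFA states: {q0}, {q1,q3,q4}, {q0,q1,q3}, {q0,q2,q3,q4}, {q1,q2,q3,q4}, {q0,q1,q2,q3}, {q0,q1,q3,q4}, {q0,q1,q2,q3,q4}.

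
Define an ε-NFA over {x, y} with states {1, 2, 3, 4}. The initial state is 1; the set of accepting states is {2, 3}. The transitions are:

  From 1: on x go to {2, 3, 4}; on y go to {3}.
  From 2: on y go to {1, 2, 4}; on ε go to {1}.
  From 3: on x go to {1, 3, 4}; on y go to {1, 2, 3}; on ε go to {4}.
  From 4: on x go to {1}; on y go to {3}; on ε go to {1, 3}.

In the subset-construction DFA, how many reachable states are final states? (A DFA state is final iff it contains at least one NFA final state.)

2

Start state of the DFA: {1} (ε-closure of the NFA start).
{1} --x--> {1, 2, 3, 4}  [new]
{1} --y--> {1, 3, 4}  [new]
{1, 2, 3, 4} --x--> {1, 2, 3, 4}  [seen]
{1, 2, 3, 4} --y--> {1, 2, 3, 4}  [seen]
{1, 3, 4} --x--> {1, 2, 3, 4}  [seen]
{1, 3, 4} --y--> {1, 2, 3, 4}  [seen]
Reachable DFA states: {1}, {1, 2, 3, 4}, {1, 3, 4}.
Accepting DFA states (contain an NFA accepting state): {1, 2, 3, 4}, {1, 3, 4}.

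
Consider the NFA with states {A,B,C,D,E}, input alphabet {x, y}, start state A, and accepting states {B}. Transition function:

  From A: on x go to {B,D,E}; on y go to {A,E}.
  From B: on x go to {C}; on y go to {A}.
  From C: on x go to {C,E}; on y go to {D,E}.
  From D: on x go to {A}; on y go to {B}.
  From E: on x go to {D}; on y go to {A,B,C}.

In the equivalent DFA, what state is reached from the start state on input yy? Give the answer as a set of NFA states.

Start: {A}.
δ(A,y) = {A,E}.
Union: {A,E}.
After y: {A,E}.
δ(A,y) = {A,E}; δ(E,y) = {A,B,C}.
Union: {A,B,C,E}.
After y: {A,B,C,E}.

{A,B,C,E}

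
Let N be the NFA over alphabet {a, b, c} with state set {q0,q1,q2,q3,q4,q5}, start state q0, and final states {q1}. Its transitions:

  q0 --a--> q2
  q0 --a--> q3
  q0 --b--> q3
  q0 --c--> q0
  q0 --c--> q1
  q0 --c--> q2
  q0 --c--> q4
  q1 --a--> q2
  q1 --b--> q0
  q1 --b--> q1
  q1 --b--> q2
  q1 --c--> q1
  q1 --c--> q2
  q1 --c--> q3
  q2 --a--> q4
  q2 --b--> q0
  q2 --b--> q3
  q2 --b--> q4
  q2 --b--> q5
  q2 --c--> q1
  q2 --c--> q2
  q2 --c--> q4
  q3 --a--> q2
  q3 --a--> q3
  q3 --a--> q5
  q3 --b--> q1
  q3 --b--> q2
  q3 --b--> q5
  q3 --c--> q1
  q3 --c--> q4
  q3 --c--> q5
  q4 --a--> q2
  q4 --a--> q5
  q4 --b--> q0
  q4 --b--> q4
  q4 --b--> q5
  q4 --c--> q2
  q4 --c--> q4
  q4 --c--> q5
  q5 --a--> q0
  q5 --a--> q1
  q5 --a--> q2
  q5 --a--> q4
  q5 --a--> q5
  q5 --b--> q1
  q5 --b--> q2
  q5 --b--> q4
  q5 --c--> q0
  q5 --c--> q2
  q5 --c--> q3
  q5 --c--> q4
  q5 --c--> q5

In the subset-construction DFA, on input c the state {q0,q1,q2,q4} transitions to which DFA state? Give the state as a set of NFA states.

{q0,q1,q2,q3,q4,q5}

δ(q0,c) = {q0,q1,q2,q4}; δ(q1,c) = {q1,q2,q3}; δ(q2,c) = {q1,q2,q4}; δ(q4,c) = {q2,q4,q5}.
Union: {q0,q1,q2,q3,q4,q5}.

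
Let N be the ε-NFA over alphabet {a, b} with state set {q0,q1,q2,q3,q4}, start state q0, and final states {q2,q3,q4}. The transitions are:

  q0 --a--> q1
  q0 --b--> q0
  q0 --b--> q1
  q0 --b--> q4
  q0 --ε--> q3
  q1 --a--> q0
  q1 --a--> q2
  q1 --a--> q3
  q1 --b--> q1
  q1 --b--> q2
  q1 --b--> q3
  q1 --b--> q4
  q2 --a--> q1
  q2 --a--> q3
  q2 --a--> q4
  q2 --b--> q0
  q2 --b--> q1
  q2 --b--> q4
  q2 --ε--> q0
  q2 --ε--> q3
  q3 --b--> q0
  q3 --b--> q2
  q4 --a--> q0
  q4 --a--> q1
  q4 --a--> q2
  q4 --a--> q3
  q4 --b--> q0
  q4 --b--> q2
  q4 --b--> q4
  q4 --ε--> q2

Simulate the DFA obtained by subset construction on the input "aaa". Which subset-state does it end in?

{q0,q1,q2,q3,q4}

Start: {q0,q3}.
δ(q0,a) = {q1}; δ(q3,a) = ∅.
Union: {q1}.
After a: {q1}.
δ(q1,a) = {q0,q2,q3}.
Union: {q0,q2,q3}.
After a: {q0,q2,q3}.
δ(q0,a) = {q1}; δ(q2,a) = {q1,q3,q4}; δ(q3,a) = ∅.
Union: {q1,q3,q4}.
ε-closure gives {q0,q1,q2,q3,q4}.
After a: {q0,q1,q2,q3,q4}.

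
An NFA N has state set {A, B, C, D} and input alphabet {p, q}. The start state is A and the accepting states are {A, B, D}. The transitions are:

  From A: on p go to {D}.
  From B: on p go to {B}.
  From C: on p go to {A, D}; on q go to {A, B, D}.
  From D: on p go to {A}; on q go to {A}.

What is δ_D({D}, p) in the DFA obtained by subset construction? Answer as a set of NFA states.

δ(D,p) = {A}.
Union: {A}.

{A}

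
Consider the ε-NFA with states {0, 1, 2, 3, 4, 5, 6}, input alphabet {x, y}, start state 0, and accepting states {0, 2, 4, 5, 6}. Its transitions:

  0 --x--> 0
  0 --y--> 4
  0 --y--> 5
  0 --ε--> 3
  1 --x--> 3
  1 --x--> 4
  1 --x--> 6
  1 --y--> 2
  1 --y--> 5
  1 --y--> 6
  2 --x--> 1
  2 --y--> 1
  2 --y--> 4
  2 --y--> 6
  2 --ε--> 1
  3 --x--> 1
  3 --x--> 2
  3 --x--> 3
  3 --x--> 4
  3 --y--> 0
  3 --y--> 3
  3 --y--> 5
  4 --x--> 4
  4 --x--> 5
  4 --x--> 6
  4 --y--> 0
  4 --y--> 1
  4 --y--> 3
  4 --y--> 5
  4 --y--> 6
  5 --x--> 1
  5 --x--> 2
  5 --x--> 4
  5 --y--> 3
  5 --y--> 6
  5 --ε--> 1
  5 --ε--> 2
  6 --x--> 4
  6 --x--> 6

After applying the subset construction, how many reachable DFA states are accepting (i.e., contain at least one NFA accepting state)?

Start state of the DFA: {0, 3} (ε-closure of the NFA start).
{0, 3} --x--> {0, 1, 2, 3, 4}  [new]
{0, 3} --y--> {0, 1, 2, 3, 4, 5}  [new]
{0, 1, 2, 3, 4} --x--> {0, 1, 2, 3, 4, 5, 6}  [new]
{0, 1, 2, 3, 4} --y--> {0, 1, 2, 3, 4, 5, 6}  [seen]
{0, 1, 2, 3, 4, 5} --x--> {0, 1, 2, 3, 4, 5, 6}  [seen]
{0, 1, 2, 3, 4, 5} --y--> {0, 1, 2, 3, 4, 5, 6}  [seen]
{0, 1, 2, 3, 4, 5, 6} --x--> {0, 1, 2, 3, 4, 5, 6}  [seen]
{0, 1, 2, 3, 4, 5, 6} --y--> {0, 1, 2, 3, 4, 5, 6}  [seen]
Reachable DFA states: {0, 3}, {0, 1, 2, 3, 4}, {0, 1, 2, 3, 4, 5}, {0, 1, 2, 3, 4, 5, 6}.
Accepting DFA states (contain an NFA accepting state): {0, 3}, {0, 1, 2, 3, 4}, {0, 1, 2, 3, 4, 5}, {0, 1, 2, 3, 4, 5, 6}.

4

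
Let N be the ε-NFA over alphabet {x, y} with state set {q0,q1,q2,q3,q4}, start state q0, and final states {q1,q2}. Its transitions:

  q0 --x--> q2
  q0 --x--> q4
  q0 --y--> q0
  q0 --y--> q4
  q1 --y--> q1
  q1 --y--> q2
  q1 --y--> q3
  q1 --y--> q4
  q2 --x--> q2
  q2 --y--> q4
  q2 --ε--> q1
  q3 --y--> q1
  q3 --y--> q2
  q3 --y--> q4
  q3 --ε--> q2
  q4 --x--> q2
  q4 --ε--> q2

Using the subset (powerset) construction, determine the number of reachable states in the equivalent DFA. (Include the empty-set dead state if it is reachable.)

6

Start state of the DFA: {q0} (ε-closure of the NFA start).
{q0} --x--> {q1,q2,q4}  [new]
{q0} --y--> {q0,q1,q2,q4}  [new]
{q1,q2,q4} --x--> {q1,q2}  [new]
{q1,q2,q4} --y--> {q1,q2,q3,q4}  [new]
{q0,q1,q2,q4} --x--> {q1,q2,q4}  [seen]
{q0,q1,q2,q4} --y--> {q0,q1,q2,q3,q4}  [new]
{q1,q2} --x--> {q1,q2}  [seen]
{q1,q2} --y--> {q1,q2,q3,q4}  [seen]
{q1,q2,q3,q4} --x--> {q1,q2}  [seen]
{q1,q2,q3,q4} --y--> {q1,q2,q3,q4}  [seen]
{q0,q1,q2,q3,q4} --x--> {q1,q2,q4}  [seen]
{q0,q1,q2,q3,q4} --y--> {q0,q1,q2,q3,q4}  [seen]
Reachable DFA states: {q0}, {q1,q2,q4}, {q0,q1,q2,q4}, {q1,q2}, {q1,q2,q3,q4}, {q0,q1,q2,q3,q4}.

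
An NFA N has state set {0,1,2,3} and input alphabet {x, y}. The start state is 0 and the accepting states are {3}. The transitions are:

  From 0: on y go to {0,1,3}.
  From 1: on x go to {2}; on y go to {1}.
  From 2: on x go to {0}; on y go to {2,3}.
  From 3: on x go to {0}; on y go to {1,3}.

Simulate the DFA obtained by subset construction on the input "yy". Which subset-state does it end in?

Start: {0}.
δ(0,y) = {0,1,3}.
Union: {0,1,3}.
After y: {0,1,3}.
δ(0,y) = {0,1,3}; δ(1,y) = {1}; δ(3,y) = {1,3}.
Union: {0,1,3}.
After y: {0,1,3}.

{0,1,3}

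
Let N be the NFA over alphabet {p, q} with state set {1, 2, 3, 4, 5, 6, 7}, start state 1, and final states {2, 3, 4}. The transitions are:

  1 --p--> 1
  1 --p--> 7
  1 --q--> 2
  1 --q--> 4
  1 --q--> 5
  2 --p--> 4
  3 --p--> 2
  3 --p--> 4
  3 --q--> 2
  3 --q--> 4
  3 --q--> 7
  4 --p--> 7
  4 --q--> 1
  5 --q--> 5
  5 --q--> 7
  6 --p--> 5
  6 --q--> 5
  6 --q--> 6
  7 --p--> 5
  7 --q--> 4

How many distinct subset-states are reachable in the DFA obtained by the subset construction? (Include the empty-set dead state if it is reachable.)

15

Start state of the DFA: {1}.
{1} --p--> {1, 7}  [new]
{1} --q--> {2, 4, 5}  [new]
{1, 7} --p--> {1, 5, 7}  [new]
{1, 7} --q--> {2, 4, 5}  [seen]
{2, 4, 5} --p--> {4, 7}  [new]
{2, 4, 5} --q--> {1, 5, 7}  [seen]
{1, 5, 7} --p--> {1, 5, 7}  [seen]
{1, 5, 7} --q--> {2, 4, 5, 7}  [new]
{4, 7} --p--> {5, 7}  [new]
{4, 7} --q--> {1, 4}  [new]
{2, 4, 5, 7} --p--> {4, 5, 7}  [new]
{2, 4, 5, 7} --q--> {1, 4, 5, 7}  [new]
{5, 7} --p--> {5}  [new]
{5, 7} --q--> {4, 5, 7}  [seen]
{1, 4} --p--> {1, 7}  [seen]
{1, 4} --q--> {1, 2, 4, 5}  [new]
{4, 5, 7} --p--> {5, 7}  [seen]
{4, 5, 7} --q--> {1, 4, 5, 7}  [seen]
{1, 4, 5, 7} --p--> {1, 5, 7}  [seen]
{1, 4, 5, 7} --q--> {1, 2, 4, 5, 7}  [new]
{5} --p--> ∅  [new]
{5} --q--> {5, 7}  [seen]
{1, 2, 4, 5} --p--> {1, 4, 7}  [new]
{1, 2, 4, 5} --q--> {1, 2, 4, 5, 7}  [seen]
{1, 2, 4, 5, 7} --p--> {1, 4, 5, 7}  [seen]
{1, 2, 4, 5, 7} --q--> {1, 2, 4, 5, 7}  [seen]
∅ --p--> ∅  [seen]
∅ --q--> ∅  [seen]
{1, 4, 7} --p--> {1, 5, 7}  [seen]
{1, 4, 7} --q--> {1, 2, 4, 5}  [seen]
Reachable DFA states: {1}, {1, 7}, {2, 4, 5}, {1, 5, 7}, {4, 7}, {2, 4, 5, 7}, {5, 7}, {1, 4}, {4, 5, 7}, {1, 4, 5, 7}, {5}, {1, 2, 4, 5}, {1, 2, 4, 5, 7}, ∅, {1, 4, 7}.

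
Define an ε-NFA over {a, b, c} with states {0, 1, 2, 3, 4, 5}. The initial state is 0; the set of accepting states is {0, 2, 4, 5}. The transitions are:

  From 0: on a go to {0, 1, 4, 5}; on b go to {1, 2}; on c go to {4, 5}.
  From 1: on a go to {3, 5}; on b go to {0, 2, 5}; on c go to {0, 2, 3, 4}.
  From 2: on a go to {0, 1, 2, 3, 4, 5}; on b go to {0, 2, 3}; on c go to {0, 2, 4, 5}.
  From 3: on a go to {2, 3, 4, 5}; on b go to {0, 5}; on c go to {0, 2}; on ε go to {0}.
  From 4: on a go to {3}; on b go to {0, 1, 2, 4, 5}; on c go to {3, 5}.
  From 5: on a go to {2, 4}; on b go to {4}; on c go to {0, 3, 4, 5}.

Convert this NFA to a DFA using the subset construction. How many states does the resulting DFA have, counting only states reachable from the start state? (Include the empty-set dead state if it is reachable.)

Start state of the DFA: {0} (ε-closure of the NFA start).
{0} --a--> {0, 1, 4, 5}  [new]
{0} --b--> {1, 2}  [new]
{0} --c--> {4, 5}  [new]
{0, 1, 4, 5} --a--> {0, 1, 2, 3, 4, 5}  [new]
{0, 1, 4, 5} --b--> {0, 1, 2, 4, 5}  [new]
{0, 1, 4, 5} --c--> {0, 2, 3, 4, 5}  [new]
{1, 2} --a--> {0, 1, 2, 3, 4, 5}  [seen]
{1, 2} --b--> {0, 2, 3, 5}  [new]
{1, 2} --c--> {0, 2, 3, 4, 5}  [seen]
{4, 5} --a--> {0, 2, 3, 4}  [new]
{4, 5} --b--> {0, 1, 2, 4, 5}  [seen]
{4, 5} --c--> {0, 3, 4, 5}  [new]
{0, 1, 2, 3, 4, 5} --a--> {0, 1, 2, 3, 4, 5}  [seen]
{0, 1, 2, 3, 4, 5} --b--> {0, 1, 2, 3, 4, 5}  [seen]
{0, 1, 2, 3, 4, 5} --c--> {0, 2, 3, 4, 5}  [seen]
{0, 1, 2, 4, 5} --a--> {0, 1, 2, 3, 4, 5}  [seen]
{0, 1, 2, 4, 5} --b--> {0, 1, 2, 3, 4, 5}  [seen]
{0, 1, 2, 4, 5} --c--> {0, 2, 3, 4, 5}  [seen]
{0, 2, 3, 4, 5} --a--> {0, 1, 2, 3, 4, 5}  [seen]
{0, 2, 3, 4, 5} --b--> {0, 1, 2, 3, 4, 5}  [seen]
{0, 2, 3, 4, 5} --c--> {0, 2, 3, 4, 5}  [seen]
{0, 2, 3, 5} --a--> {0, 1, 2, 3, 4, 5}  [seen]
{0, 2, 3, 5} --b--> {0, 1, 2, 3, 4, 5}  [seen]
{0, 2, 3, 5} --c--> {0, 2, 3, 4, 5}  [seen]
{0, 2, 3, 4} --a--> {0, 1, 2, 3, 4, 5}  [seen]
{0, 2, 3, 4} --b--> {0, 1, 2, 3, 4, 5}  [seen]
{0, 2, 3, 4} --c--> {0, 2, 3, 4, 5}  [seen]
{0, 3, 4, 5} --a--> {0, 1, 2, 3, 4, 5}  [seen]
{0, 3, 4, 5} --b--> {0, 1, 2, 4, 5}  [seen]
{0, 3, 4, 5} --c--> {0, 2, 3, 4, 5}  [seen]
Reachable DFA states: {0}, {0, 1, 4, 5}, {1, 2}, {4, 5}, {0, 1, 2, 3, 4, 5}, {0, 1, 2, 4, 5}, {0, 2, 3, 4, 5}, {0, 2, 3, 5}, {0, 2, 3, 4}, {0, 3, 4, 5}.

10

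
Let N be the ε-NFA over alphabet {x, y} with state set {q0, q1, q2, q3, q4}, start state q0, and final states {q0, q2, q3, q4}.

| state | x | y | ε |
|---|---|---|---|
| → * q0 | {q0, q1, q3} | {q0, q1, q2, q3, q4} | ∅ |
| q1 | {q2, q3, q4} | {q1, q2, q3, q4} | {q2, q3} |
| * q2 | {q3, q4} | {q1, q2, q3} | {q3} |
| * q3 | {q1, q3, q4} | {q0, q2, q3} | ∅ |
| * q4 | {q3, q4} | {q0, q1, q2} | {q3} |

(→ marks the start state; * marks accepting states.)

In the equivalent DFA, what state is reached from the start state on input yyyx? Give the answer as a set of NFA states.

{q0, q1, q2, q3, q4}

Start: {q0}.
δ(q0,y) = {q0, q1, q2, q3, q4}.
Union: {q0, q1, q2, q3, q4}.
After y: {q0, q1, q2, q3, q4}.
δ(q0,y) = {q0, q1, q2, q3, q4}; δ(q1,y) = {q1, q2, q3, q4}; δ(q2,y) = {q1, q2, q3}; δ(q3,y) = {q0, q2, q3}; δ(q4,y) = {q0, q1, q2}.
Union: {q0, q1, q2, q3, q4}.
After y: {q0, q1, q2, q3, q4}.
δ(q0,y) = {q0, q1, q2, q3, q4}; δ(q1,y) = {q1, q2, q3, q4}; δ(q2,y) = {q1, q2, q3}; δ(q3,y) = {q0, q2, q3}; δ(q4,y) = {q0, q1, q2}.
Union: {q0, q1, q2, q3, q4}.
After y: {q0, q1, q2, q3, q4}.
δ(q0,x) = {q0, q1, q3}; δ(q1,x) = {q2, q3, q4}; δ(q2,x) = {q3, q4}; δ(q3,x) = {q1, q3, q4}; δ(q4,x) = {q3, q4}.
Union: {q0, q1, q2, q3, q4}.
After x: {q0, q1, q2, q3, q4}.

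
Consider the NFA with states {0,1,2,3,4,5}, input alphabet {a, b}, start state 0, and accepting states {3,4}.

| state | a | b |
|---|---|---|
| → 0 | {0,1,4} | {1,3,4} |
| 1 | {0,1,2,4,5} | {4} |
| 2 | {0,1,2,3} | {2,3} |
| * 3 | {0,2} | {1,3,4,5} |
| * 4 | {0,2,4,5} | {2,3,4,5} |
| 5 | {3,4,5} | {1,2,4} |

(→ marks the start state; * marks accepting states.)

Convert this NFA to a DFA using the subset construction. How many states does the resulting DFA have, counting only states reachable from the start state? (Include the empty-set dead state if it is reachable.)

Start state of the DFA: {0}.
{0} --a--> {0,1,4}  [new]
{0} --b--> {1,3,4}  [new]
{0,1,4} --a--> {0,1,2,4,5}  [new]
{0,1,4} --b--> {1,2,3,4,5}  [new]
{1,3,4} --a--> {0,1,2,4,5}  [seen]
{1,3,4} --b--> {1,2,3,4,5}  [seen]
{0,1,2,4,5} --a--> {0,1,2,3,4,5}  [new]
{0,1,2,4,5} --b--> {1,2,3,4,5}  [seen]
{1,2,3,4,5} --a--> {0,1,2,3,4,5}  [seen]
{1,2,3,4,5} --b--> {1,2,3,4,5}  [seen]
{0,1,2,3,4,5} --a--> {0,1,2,3,4,5}  [seen]
{0,1,2,3,4,5} --b--> {1,2,3,4,5}  [seen]
Reachable DFA states: {0}, {0,1,4}, {1,3,4}, {0,1,2,4,5}, {1,2,3,4,5}, {0,1,2,3,4,5}.

6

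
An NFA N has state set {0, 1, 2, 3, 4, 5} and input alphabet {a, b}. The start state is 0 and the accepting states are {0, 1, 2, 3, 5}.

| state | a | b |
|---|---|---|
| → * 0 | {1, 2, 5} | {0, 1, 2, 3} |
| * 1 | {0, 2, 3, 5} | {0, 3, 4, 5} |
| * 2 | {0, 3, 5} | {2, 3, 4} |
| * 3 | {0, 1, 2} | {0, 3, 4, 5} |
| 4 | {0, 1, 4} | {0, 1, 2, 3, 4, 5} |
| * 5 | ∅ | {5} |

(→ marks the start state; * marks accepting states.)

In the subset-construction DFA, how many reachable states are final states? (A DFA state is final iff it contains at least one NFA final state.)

Start state of the DFA: {0}.
{0} --a--> {1, 2, 5}  [new]
{0} --b--> {0, 1, 2, 3}  [new]
{1, 2, 5} --a--> {0, 2, 3, 5}  [new]
{1, 2, 5} --b--> {0, 2, 3, 4, 5}  [new]
{0, 1, 2, 3} --a--> {0, 1, 2, 3, 5}  [new]
{0, 1, 2, 3} --b--> {0, 1, 2, 3, 4, 5}  [new]
{0, 2, 3, 5} --a--> {0, 1, 2, 3, 5}  [seen]
{0, 2, 3, 5} --b--> {0, 1, 2, 3, 4, 5}  [seen]
{0, 2, 3, 4, 5} --a--> {0, 1, 2, 3, 4, 5}  [seen]
{0, 2, 3, 4, 5} --b--> {0, 1, 2, 3, 4, 5}  [seen]
{0, 1, 2, 3, 5} --a--> {0, 1, 2, 3, 5}  [seen]
{0, 1, 2, 3, 5} --b--> {0, 1, 2, 3, 4, 5}  [seen]
{0, 1, 2, 3, 4, 5} --a--> {0, 1, 2, 3, 4, 5}  [seen]
{0, 1, 2, 3, 4, 5} --b--> {0, 1, 2, 3, 4, 5}  [seen]
Reachable DFA states: {0}, {1, 2, 5}, {0, 1, 2, 3}, {0, 2, 3, 5}, {0, 2, 3, 4, 5}, {0, 1, 2, 3, 5}, {0, 1, 2, 3, 4, 5}.
Accepting DFA states (contain an NFA accepting state): {0}, {1, 2, 5}, {0, 1, 2, 3}, {0, 2, 3, 5}, {0, 2, 3, 4, 5}, {0, 1, 2, 3, 5}, {0, 1, 2, 3, 4, 5}.

7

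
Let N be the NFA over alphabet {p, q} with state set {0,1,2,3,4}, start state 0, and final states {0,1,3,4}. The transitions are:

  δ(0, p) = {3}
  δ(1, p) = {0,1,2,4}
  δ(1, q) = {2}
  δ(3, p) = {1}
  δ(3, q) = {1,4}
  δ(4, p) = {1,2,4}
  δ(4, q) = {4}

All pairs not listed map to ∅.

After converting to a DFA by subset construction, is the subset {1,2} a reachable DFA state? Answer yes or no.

Start state of the DFA: {0}.
{0} --p--> {3}  [new]
{0} --q--> ∅  [new]
{3} --p--> {1}  [new]
{3} --q--> {1,4}  [new]
∅ --p--> ∅  [seen]
∅ --q--> ∅  [seen]
{1} --p--> {0,1,2,4}  [new]
{1} --q--> {2}  [new]
{1,4} --p--> {0,1,2,4}  [seen]
{1,4} --q--> {2,4}  [new]
{0,1,2,4} --p--> {0,1,2,3,4}  [new]
{0,1,2,4} --q--> {2,4}  [seen]
{2} --p--> ∅  [seen]
{2} --q--> ∅  [seen]
{2,4} --p--> {1,2,4}  [new]
{2,4} --q--> {4}  [new]
{0,1,2,3,4} --p--> {0,1,2,3,4}  [seen]
{0,1,2,3,4} --q--> {1,2,4}  [seen]
{1,2,4} --p--> {0,1,2,4}  [seen]
{1,2,4} --q--> {2,4}  [seen]
{4} --p--> {1,2,4}  [seen]
{4} --q--> {4}  [seen]
Reachable DFA states: {0}, {3}, ∅, {1}, {1,4}, {0,1,2,4}, {2}, {2,4}, {0,1,2,3,4}, {1,2,4}, {4}.
{1,2} is not among them.

no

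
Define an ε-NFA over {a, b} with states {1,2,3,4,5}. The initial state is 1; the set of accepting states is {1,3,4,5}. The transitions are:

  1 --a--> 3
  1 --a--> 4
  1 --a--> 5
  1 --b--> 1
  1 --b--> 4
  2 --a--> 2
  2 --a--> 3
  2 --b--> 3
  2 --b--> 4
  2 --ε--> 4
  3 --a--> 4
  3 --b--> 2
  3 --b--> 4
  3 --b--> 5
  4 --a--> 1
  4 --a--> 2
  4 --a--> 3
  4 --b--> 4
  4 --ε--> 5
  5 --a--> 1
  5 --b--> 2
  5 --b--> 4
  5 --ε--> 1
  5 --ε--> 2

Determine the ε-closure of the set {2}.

Begin with {2}.
2 →ε {4}; add 4.
4 →ε {5}; add 5.
5 →ε {1,2}; add 1.
ε-closure = {1,2,4,5}.

{1,2,4,5}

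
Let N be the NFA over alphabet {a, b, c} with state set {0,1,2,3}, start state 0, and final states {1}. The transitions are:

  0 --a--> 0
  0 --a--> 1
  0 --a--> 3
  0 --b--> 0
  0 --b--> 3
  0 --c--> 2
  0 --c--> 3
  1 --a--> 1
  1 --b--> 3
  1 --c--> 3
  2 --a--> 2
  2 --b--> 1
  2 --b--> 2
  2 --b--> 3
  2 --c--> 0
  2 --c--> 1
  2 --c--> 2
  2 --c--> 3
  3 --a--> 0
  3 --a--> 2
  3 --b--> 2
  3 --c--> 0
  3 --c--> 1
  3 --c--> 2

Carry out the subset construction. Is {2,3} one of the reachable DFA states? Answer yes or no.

Start state of the DFA: {0}.
{0} --a--> {0,1,3}  [new]
{0} --b--> {0,3}  [new]
{0} --c--> {2,3}  [new]
{0,1,3} --a--> {0,1,2,3}  [new]
{0,1,3} --b--> {0,2,3}  [new]
{0,1,3} --c--> {0,1,2,3}  [seen]
{0,3} --a--> {0,1,2,3}  [seen]
{0,3} --b--> {0,2,3}  [seen]
{0,3} --c--> {0,1,2,3}  [seen]
{2,3} --a--> {0,2}  [new]
{2,3} --b--> {1,2,3}  [new]
{2,3} --c--> {0,1,2,3}  [seen]
{0,1,2,3} --a--> {0,1,2,3}  [seen]
{0,1,2,3} --b--> {0,1,2,3}  [seen]
{0,1,2,3} --c--> {0,1,2,3}  [seen]
{0,2,3} --a--> {0,1,2,3}  [seen]
{0,2,3} --b--> {0,1,2,3}  [seen]
{0,2,3} --c--> {0,1,2,3}  [seen]
{0,2} --a--> {0,1,2,3}  [seen]
{0,2} --b--> {0,1,2,3}  [seen]
{0,2} --c--> {0,1,2,3}  [seen]
{1,2,3} --a--> {0,1,2}  [new]
{1,2,3} --b--> {1,2,3}  [seen]
{1,2,3} --c--> {0,1,2,3}  [seen]
{0,1,2} --a--> {0,1,2,3}  [seen]
{0,1,2} --b--> {0,1,2,3}  [seen]
{0,1,2} --c--> {0,1,2,3}  [seen]
Reachable DFA states: {0}, {0,1,3}, {0,3}, {2,3}, {0,1,2,3}, {0,2,3}, {0,2}, {1,2,3}, {0,1,2}.
{2,3} is among them.

yes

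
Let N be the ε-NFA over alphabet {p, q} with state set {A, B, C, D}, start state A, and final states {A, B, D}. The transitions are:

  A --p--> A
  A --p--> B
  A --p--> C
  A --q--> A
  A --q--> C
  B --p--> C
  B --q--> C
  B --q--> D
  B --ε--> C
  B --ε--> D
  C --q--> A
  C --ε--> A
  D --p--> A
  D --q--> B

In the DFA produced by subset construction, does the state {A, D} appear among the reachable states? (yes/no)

Start state of the DFA: {A} (ε-closure of the NFA start).
{A} --p--> {A, B, C, D}  [new]
{A} --q--> {A, C}  [new]
{A, B, C, D} --p--> {A, B, C, D}  [seen]
{A, B, C, D} --q--> {A, B, C, D}  [seen]
{A, C} --p--> {A, B, C, D}  [seen]
{A, C} --q--> {A, C}  [seen]
Reachable DFA states: {A}, {A, B, C, D}, {A, C}.
{A, D} is not among them.

no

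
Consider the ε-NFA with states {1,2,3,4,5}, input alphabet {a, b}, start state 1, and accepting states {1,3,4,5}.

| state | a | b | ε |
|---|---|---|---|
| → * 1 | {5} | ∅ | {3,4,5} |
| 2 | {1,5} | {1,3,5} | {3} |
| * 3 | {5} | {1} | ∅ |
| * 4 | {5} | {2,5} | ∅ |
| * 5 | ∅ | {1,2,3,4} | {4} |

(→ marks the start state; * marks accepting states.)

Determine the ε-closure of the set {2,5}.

Begin with {2,5}.
2 →ε {3}; add 3.
5 →ε {4}; add 4.
ε-closure = {2,3,4,5}.

{2,3,4,5}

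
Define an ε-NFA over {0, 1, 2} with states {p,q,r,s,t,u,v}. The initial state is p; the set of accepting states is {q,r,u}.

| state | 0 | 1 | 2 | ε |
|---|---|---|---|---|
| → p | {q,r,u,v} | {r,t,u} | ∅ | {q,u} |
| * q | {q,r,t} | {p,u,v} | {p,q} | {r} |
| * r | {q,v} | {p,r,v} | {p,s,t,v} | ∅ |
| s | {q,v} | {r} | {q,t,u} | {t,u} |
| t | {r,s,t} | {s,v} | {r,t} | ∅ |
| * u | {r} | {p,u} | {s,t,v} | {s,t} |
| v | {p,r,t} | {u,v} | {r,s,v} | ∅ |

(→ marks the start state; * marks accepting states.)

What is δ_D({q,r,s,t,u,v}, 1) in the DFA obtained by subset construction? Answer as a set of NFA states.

δ(q,1) = {p,u,v}; δ(r,1) = {p,r,v}; δ(s,1) = {r}; δ(t,1) = {s,v}; δ(u,1) = {p,u}; δ(v,1) = {u,v}.
Union: {p,r,s,u,v}.
ε-closure gives {p,q,r,s,t,u,v}.

{p,q,r,s,t,u,v}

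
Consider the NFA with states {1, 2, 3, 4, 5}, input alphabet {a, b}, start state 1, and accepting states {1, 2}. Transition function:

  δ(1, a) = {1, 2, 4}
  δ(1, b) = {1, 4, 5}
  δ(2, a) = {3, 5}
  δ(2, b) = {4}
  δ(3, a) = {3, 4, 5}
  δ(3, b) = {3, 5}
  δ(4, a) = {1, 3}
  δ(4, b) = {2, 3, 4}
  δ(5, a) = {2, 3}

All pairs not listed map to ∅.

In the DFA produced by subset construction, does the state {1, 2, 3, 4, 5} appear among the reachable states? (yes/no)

Start state of the DFA: {1}.
{1} --a--> {1, 2, 4}  [new]
{1} --b--> {1, 4, 5}  [new]
{1, 2, 4} --a--> {1, 2, 3, 4, 5}  [new]
{1, 2, 4} --b--> {1, 2, 3, 4, 5}  [seen]
{1, 4, 5} --a--> {1, 2, 3, 4}  [new]
{1, 4, 5} --b--> {1, 2, 3, 4, 5}  [seen]
{1, 2, 3, 4, 5} --a--> {1, 2, 3, 4, 5}  [seen]
{1, 2, 3, 4, 5} --b--> {1, 2, 3, 4, 5}  [seen]
{1, 2, 3, 4} --a--> {1, 2, 3, 4, 5}  [seen]
{1, 2, 3, 4} --b--> {1, 2, 3, 4, 5}  [seen]
Reachable DFA states: {1}, {1, 2, 4}, {1, 4, 5}, {1, 2, 3, 4, 5}, {1, 2, 3, 4}.
{1, 2, 3, 4, 5} is among them.

yes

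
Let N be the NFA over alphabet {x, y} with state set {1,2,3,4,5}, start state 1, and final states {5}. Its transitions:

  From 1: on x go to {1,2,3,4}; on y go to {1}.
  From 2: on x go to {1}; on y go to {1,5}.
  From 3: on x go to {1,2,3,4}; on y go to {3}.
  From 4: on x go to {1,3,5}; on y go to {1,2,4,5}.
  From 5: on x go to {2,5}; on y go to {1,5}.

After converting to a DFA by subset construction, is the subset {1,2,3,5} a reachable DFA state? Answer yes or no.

Start state of the DFA: {1}.
{1} --x--> {1,2,3,4}  [new]
{1} --y--> {1}  [seen]
{1,2,3,4} --x--> {1,2,3,4,5}  [new]
{1,2,3,4} --y--> {1,2,3,4,5}  [seen]
{1,2,3,4,5} --x--> {1,2,3,4,5}  [seen]
{1,2,3,4,5} --y--> {1,2,3,4,5}  [seen]
Reachable DFA states: {1}, {1,2,3,4}, {1,2,3,4,5}.
{1,2,3,5} is not among them.

no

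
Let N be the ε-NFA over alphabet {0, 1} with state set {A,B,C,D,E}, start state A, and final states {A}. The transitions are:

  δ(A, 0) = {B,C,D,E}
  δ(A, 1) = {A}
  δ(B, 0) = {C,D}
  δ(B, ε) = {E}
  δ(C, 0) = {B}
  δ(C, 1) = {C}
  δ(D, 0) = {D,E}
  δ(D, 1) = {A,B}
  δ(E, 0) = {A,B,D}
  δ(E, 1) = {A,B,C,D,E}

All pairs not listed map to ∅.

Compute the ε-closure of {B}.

Begin with {B}.
B →ε {E}; add E.
ε-closure = {B,E}.

{B,E}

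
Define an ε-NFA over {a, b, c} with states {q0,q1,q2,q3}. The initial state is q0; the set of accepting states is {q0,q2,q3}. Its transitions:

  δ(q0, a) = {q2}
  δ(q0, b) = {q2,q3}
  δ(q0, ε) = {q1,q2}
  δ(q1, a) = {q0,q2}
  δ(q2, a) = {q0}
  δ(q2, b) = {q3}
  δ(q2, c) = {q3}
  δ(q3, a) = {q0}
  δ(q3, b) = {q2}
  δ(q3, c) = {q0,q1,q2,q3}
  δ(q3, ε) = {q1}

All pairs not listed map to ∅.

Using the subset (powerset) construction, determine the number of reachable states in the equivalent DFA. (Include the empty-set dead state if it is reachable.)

5

Start state of the DFA: {q0,q1,q2} (ε-closure of the NFA start).
{q0,q1,q2} --a--> {q0,q1,q2}  [seen]
{q0,q1,q2} --b--> {q1,q2,q3}  [new]
{q0,q1,q2} --c--> {q1,q3}  [new]
{q1,q2,q3} --a--> {q0,q1,q2}  [seen]
{q1,q2,q3} --b--> {q1,q2,q3}  [seen]
{q1,q2,q3} --c--> {q0,q1,q2,q3}  [new]
{q1,q3} --a--> {q0,q1,q2}  [seen]
{q1,q3} --b--> {q2}  [new]
{q1,q3} --c--> {q0,q1,q2,q3}  [seen]
{q0,q1,q2,q3} --a--> {q0,q1,q2}  [seen]
{q0,q1,q2,q3} --b--> {q1,q2,q3}  [seen]
{q0,q1,q2,q3} --c--> {q0,q1,q2,q3}  [seen]
{q2} --a--> {q0,q1,q2}  [seen]
{q2} --b--> {q1,q3}  [seen]
{q2} --c--> {q1,q3}  [seen]
Reachable DFA states: {q0,q1,q2}, {q1,q2,q3}, {q1,q3}, {q0,q1,q2,q3}, {q2}.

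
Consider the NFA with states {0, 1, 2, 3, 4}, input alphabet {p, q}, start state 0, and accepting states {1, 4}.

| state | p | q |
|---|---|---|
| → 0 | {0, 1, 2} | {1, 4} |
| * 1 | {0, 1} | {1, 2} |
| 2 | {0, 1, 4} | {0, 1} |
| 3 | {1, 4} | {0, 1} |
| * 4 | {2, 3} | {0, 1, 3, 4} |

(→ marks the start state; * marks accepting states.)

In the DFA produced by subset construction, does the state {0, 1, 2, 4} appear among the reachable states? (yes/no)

yes

Start state of the DFA: {0}.
{0} --p--> {0, 1, 2}  [new]
{0} --q--> {1, 4}  [new]
{0, 1, 2} --p--> {0, 1, 2, 4}  [new]
{0, 1, 2} --q--> {0, 1, 2, 4}  [seen]
{1, 4} --p--> {0, 1, 2, 3}  [new]
{1, 4} --q--> {0, 1, 2, 3, 4}  [new]
{0, 1, 2, 4} --p--> {0, 1, 2, 3, 4}  [seen]
{0, 1, 2, 4} --q--> {0, 1, 2, 3, 4}  [seen]
{0, 1, 2, 3} --p--> {0, 1, 2, 4}  [seen]
{0, 1, 2, 3} --q--> {0, 1, 2, 4}  [seen]
{0, 1, 2, 3, 4} --p--> {0, 1, 2, 3, 4}  [seen]
{0, 1, 2, 3, 4} --q--> {0, 1, 2, 3, 4}  [seen]
Reachable DFA states: {0}, {0, 1, 2}, {1, 4}, {0, 1, 2, 4}, {0, 1, 2, 3}, {0, 1, 2, 3, 4}.
{0, 1, 2, 4} is among them.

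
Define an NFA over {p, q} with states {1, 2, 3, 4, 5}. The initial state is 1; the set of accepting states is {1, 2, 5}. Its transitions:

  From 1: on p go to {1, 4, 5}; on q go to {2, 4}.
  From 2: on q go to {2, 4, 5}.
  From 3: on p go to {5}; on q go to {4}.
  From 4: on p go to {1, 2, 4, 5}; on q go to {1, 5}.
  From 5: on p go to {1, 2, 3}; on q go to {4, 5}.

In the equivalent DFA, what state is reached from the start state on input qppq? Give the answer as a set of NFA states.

Start: {1}.
δ(1,q) = {2, 4}.
Union: {2, 4}.
After q: {2, 4}.
δ(2,p) = ∅; δ(4,p) = {1, 2, 4, 5}.
Union: {1, 2, 4, 5}.
After p: {1, 2, 4, 5}.
δ(1,p) = {1, 4, 5}; δ(2,p) = ∅; δ(4,p) = {1, 2, 4, 5}; δ(5,p) = {1, 2, 3}.
Union: {1, 2, 3, 4, 5}.
After p: {1, 2, 3, 4, 5}.
δ(1,q) = {2, 4}; δ(2,q) = {2, 4, 5}; δ(3,q) = {4}; δ(4,q) = {1, 5}; δ(5,q) = {4, 5}.
Union: {1, 2, 4, 5}.
After q: {1, 2, 4, 5}.

{1, 2, 4, 5}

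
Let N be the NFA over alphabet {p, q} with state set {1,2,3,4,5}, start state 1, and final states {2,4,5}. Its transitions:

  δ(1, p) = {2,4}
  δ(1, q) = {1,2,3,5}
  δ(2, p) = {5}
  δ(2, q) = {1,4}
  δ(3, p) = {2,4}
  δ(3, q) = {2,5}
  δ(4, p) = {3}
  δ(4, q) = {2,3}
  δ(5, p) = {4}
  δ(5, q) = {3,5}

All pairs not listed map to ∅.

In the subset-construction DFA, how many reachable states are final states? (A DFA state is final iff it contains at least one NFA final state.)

10

Start state of the DFA: {1}.
{1} --p--> {2,4}  [new]
{1} --q--> {1,2,3,5}  [new]
{2,4} --p--> {3,5}  [new]
{2,4} --q--> {1,2,3,4}  [new]
{1,2,3,5} --p--> {2,4,5}  [new]
{1,2,3,5} --q--> {1,2,3,4,5}  [new]
{3,5} --p--> {2,4}  [seen]
{3,5} --q--> {2,3,5}  [new]
{1,2,3,4} --p--> {2,3,4,5}  [new]
{1,2,3,4} --q--> {1,2,3,4,5}  [seen]
{2,4,5} --p--> {3,4,5}  [new]
{2,4,5} --q--> {1,2,3,4,5}  [seen]
{1,2,3,4,5} --p--> {2,3,4,5}  [seen]
{1,2,3,4,5} --q--> {1,2,3,4,5}  [seen]
{2,3,5} --p--> {2,4,5}  [seen]
{2,3,5} --q--> {1,2,3,4,5}  [seen]
{2,3,4,5} --p--> {2,3,4,5}  [seen]
{2,3,4,5} --q--> {1,2,3,4,5}  [seen]
{3,4,5} --p--> {2,3,4}  [new]
{3,4,5} --q--> {2,3,5}  [seen]
{2,3,4} --p--> {2,3,4,5}  [seen]
{2,3,4} --q--> {1,2,3,4,5}  [seen]
Reachable DFA states: {1}, {2,4}, {1,2,3,5}, {3,5}, {1,2,3,4}, {2,4,5}, {1,2,3,4,5}, {2,3,5}, {2,3,4,5}, {3,4,5}, {2,3,4}.
Accepting DFA states (contain an NFA accepting state): {2,4}, {1,2,3,5}, {3,5}, {1,2,3,4}, {2,4,5}, {1,2,3,4,5}, {2,3,5}, {2,3,4,5}, {3,4,5}, {2,3,4}.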